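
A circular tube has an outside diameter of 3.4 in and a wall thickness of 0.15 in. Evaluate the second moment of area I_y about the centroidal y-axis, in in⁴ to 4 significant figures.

I_y ≈ 2.026 in⁴

Treat the section as a set of non-overlapping primitives; coordinates are from the bounding-box lower-left.
Outer circle: ⌀3.4, A = 9.0792 in², x = 1.7 in, Ī = 6.55972 in⁴.
Bore (subtracted): ⌀3.1, A = 7.54768 in², x = 1.7 in, Ī = 4.53332 in⁴.
By symmetry the centroid is at mid-width, x̄ = 1.7 in.
All pieces are centred on the centroidal y-axis, so I = ΣĪ (holes subtracted) = 2.0264 in⁴.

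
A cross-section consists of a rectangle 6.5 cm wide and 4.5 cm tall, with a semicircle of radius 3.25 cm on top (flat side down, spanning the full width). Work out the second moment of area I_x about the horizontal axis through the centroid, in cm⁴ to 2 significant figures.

Treat the section as a set of non-overlapping primitives; coordinates are from the bounding-box lower-left.
Rectangular body: 6.5 × 4.5, A = 29.25 cm², y = 2.25 cm, Ī = 49.36 cm⁴.
Semicircular cap: semicircle r = 3.25, A = 16.59 cm², y = 5.879 cm, Ī = 12.25 cm⁴.
Centroid: ȳ = ΣA·y / ΣA = 3.564 cm.
Transfer each piece to the horizontal axis through the centroid using Ī + A·d² with d = y − 3.564:
  rectangular body: d = -1.314 cm → contributes +99.83 cm⁴
  semicircular cap: d = 2.316 cm → contributes +101.2 cm⁴
Total I = 201.1 cm⁴.

I_x ≈ 200 cm⁴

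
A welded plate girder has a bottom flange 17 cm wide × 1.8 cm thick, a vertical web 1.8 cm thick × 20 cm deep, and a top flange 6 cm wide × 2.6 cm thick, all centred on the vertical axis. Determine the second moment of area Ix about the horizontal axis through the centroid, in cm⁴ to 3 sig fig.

Decompose the section into non-overlapping parts with the origin at the bottom-left of its bounding rectangle.
Bottom plate: 17 × 1.8, A = 30.6 cm², y = 0.9 cm, Ī = 8.262 cm⁴.
Web plate: 1.8 × 20, A = 36 cm², y = 11.8 cm, Ī = 1 200 cm⁴.
Top plate: 6 × 2.6, A = 15.6 cm², y = 23.1 cm, Ī = 8.788 cm⁴.
Centroid: ȳ = ΣA·y / ΣA = 9.8869 cm.
Transfer each piece to the horizontal axis through the centroid using Ī + A·d² with d = y − 9.8869:
  bottom plate: d = -8.9869 cm → contributes +2479.6 cm⁴
  web plate: d = 1.9131 cm → contributes +1331.8 cm⁴
  top plate: d = 13.213 cm → contributes +2732.3 cm⁴
Total I = 6543.7 cm⁴.

Ix ≈ 6540 cm⁴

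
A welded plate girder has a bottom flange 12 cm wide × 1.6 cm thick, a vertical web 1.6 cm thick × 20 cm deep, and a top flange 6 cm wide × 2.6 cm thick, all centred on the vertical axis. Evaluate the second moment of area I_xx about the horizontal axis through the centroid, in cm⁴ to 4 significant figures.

I_xx ≈ 5297 cm⁴

Decompose the section into non-overlapping parts with the origin at the bottom-left of its bounding rectangle.
Bottom plate: 12 × 1.6, A = 19.2 cm², y = 0.8 cm, Ī = 4.096 cm⁴.
Web plate: 1.6 × 20, A = 32 cm², y = 11.6 cm, Ī = 1066.67 cm⁴.
Top plate: 6 × 2.6, A = 15.6 cm², y = 22.9 cm, Ī = 8.788 cm⁴.
Centroid: ȳ = ΣA·y / ΣA = 11.1347 cm.
Transfer each piece to the horizontal axis through the centroid using Ī + A·d² with d = y − 11.1347:
  bottom plate: d = -10.3347 cm → contributes +2054.78 cm⁴
  web plate: d = 0.465269 cm → contributes +1073.59 cm⁴
  top plate: d = 11.7653 cm → contributes +2168.16 cm⁴
Total I = 5296.54 cm⁴.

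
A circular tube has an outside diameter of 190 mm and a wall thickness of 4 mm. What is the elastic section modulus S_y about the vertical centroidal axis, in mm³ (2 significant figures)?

Treat the section as a set of non-overlapping primitives; coordinates are from the bounding-box lower-left.
Outer circle: ⌀190, A = 28 353 mm², x = 95 mm, Ī = 63 971 171 mm⁴.
Bore (subtracted): ⌀182, A = 26 016 mm², x = 95 mm, Ī = 53 858 648 mm⁴.
By symmetry the centroid is at mid-width, x̄ = 95 mm.
All pieces are centred on the vertical centroidal axis, so I = ΣĪ (holes subtracted) = 10 112 523 mm⁴.
Extreme fibre distance c = 95 mm; S = I/c = 106 448 mm³.

S_y ≈ 1.1 × 10⁵ mm³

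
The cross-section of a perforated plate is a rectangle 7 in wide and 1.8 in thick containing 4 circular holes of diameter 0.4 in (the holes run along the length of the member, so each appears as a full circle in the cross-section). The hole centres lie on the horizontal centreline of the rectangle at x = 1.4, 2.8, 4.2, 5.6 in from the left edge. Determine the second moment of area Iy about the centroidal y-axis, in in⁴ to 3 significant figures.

Split into non-overlapping primitives; take the origin at the lower-left of the bounding box.
Plate: 7 × 1.8, A = 12.6 in², x = 3.5 in, Ī = 51.45 in⁴.
Hole 1 (subtracted): ⌀0.4, A = 0.12566 in², x = 1.4 in, Ī = 0.0012566 in⁴.
Hole 2 (subtracted): ⌀0.4, A = 0.12566 in², x = 2.8 in, Ī = 0.0012566 in⁴.
Hole 3 (subtracted): ⌀0.4, A = 0.12566 in², x = 4.2 in, Ī = 0.0012566 in⁴.
Hole 4 (subtracted): ⌀0.4, A = 0.12566 in², x = 5.6 in, Ī = 0.0012566 in⁴.
By symmetry the centroid is at mid-width, x̄ = 3.5 in.
Transfer each piece to the centroidal y-axis using Ī + A·d² with d = x − 3.5:
  plate: d = 0 in → contributes +51.45 in⁴
  hole 1: d = -2.1 in → contributes −0.55543 in⁴
  hole 2: d = -0.7 in → contributes −0.062832 in⁴
  hole 3: d = 0.7 in → contributes −0.062832 in⁴
  hole 4: d = 2.1 in → contributes −0.55543 in⁴
Total I = 50.213 in⁴.

Iy ≈ 50.2 in⁴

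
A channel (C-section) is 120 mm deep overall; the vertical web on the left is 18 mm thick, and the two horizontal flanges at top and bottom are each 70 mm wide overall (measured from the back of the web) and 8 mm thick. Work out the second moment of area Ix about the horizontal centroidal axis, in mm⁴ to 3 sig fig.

Ix ≈ 5.21 × 10⁶ mm⁴

Decompose the section into non-overlapping parts with the origin at the bottom-left of its bounding rectangle.
Web: 18 × 120, A = 2 160 mm², y = 60 mm, Ī = 2 592 000 mm⁴.
Top flange (beyond web): 52 × 8, A = 416 mm², y = 116 mm, Ī = 2218.7 mm⁴.
Bottom flange (beyond web): 52 × 8, A = 416 mm², y = 4 mm, Ī = 2218.7 mm⁴.
By symmetry the centroid is at mid-height, ȳ = 60 mm.
Transfer each piece to the horizontal centroidal axis using Ī + A·d² with d = y − 60:
  web: d = 0 mm → contributes +2 592 000 mm⁴
  top flange (beyond web): d = 56 mm → contributes +1 306 795 mm⁴
  bottom flange (beyond web): d = -56 mm → contributes +1 306 795 mm⁴
Total I = 5 205 589 mm⁴.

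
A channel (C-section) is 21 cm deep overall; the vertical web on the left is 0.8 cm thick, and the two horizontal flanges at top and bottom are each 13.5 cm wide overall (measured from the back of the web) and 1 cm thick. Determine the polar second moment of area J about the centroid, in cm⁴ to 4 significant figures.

Decompose the section into non-overlapping parts with the origin at the bottom-left of its bounding rectangle.
Web: 0.8 × 21, A = 16.8 cm², y = 10.5 cm, Ī = 617.4 cm⁴.
Top flange (beyond web): 12.7 × 1, A = 12.7 cm², y = 20.5 cm, Ī = 1.05833 cm⁴.
Bottom flange (beyond web): 12.7 × 1, A = 12.7 cm², y = 0.5 cm, Ī = 1.05833 cm⁴.
By symmetry the centroid is at mid-height, ȳ = 10.5 cm.
Transfer each piece to the centroidal x-axis using Ī + A·d² with d = y − 10.5:
  web: d = 0 cm → contributes +617.4 cm⁴
  top flange (beyond web): d = 10 cm → contributes +1271.06 cm⁴
  bottom flange (beyond web): d = -10 cm → contributes +1271.06 cm⁴
Total I = 3159.52 cm⁴.
For the y-axis: x̄ = 4.4628 cm.
Repeating about the centroidal y-axis gives I_y = 803.014 cm⁴.
Polar second moment: J = I_x + I_y = 3962.53 cm⁴.

J ≈ 3963 cm⁴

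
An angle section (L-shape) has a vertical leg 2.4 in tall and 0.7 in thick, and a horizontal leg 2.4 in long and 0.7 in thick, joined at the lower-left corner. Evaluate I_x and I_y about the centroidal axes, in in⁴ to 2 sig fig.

Decompose the section into non-overlapping parts with the origin at the bottom-left of its bounding rectangle.
Vertical leg: 0.7 × 2.4, A = 1.68 in², y = 1.2 in, Ī = 0.8064 in⁴.
Horizontal leg (remainder): 1.7 × 0.7, A = 1.19 in², y = 0.35 in, Ī = 0.04859 in⁴.
Centroid: ȳ = ΣA·y / ΣA = 0.8476 in.
Transfer each piece to the centroidal x-axis using Ī + A·d² with d = y − 0.8476:
  vertical leg: d = 0.3524 in → contributes +1.015 in⁴
  horizontal leg (remainder): d = -0.4976 in → contributes +0.3432 in⁴
Total I = 1.358 in⁴.
For the y-axis: x̄ = 0.8476 in.
Repeating about the centroidal y-axis gives I_y = 1.358 in⁴.

I_x ≈ 1.4 in⁴, I_y ≈ 1.4 in⁴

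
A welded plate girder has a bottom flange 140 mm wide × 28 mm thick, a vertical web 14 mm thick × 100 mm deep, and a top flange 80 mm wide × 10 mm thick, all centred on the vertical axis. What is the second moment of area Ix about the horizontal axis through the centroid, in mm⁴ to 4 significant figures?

Ix ≈ 1.291 × 10⁷ mm⁴

Treat the section as a set of non-overlapping primitives; coordinates are from the bounding-box lower-left.
Bottom plate: 140 × 28, A = 3 920 mm², y = 14 mm, Ī = 256 107 mm⁴.
Web plate: 14 × 100, A = 1 400 mm², y = 78 mm, Ī = 1 166 667 mm⁴.
Top plate: 80 × 10, A = 800 mm², y = 133 mm, Ī = 6666.67 mm⁴.
Centroid: ȳ = ΣA·y / ΣA = 44.1961 mm.
Transfer each piece to the horizontal axis through the centroid using Ī + A·d² with d = y − 44.1961:
  bottom plate: d = -30.1961 mm → contributes +3 830 375 mm⁴
  web plate: d = 33.8039 mm → contributes +2 766 454 mm⁴
  top plate: d = 88.8039 mm → contributes +6 315 576 mm⁴
Total I = 12 912 405 mm⁴.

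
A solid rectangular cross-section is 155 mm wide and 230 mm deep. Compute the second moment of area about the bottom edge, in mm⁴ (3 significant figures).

I_base ≈ 6.29 × 10⁸ mm⁴

The section: 155 × 230, A = 35 650 mm², y = 115 mm, Ī = 157 157 083 mm⁴.
Transfer it to the bottom edge using Ī + A·d² with d = y − 0:
  the section: d = 115 mm → contributes +628 628 333 mm⁴
Total I = 628 628 333 mm⁴.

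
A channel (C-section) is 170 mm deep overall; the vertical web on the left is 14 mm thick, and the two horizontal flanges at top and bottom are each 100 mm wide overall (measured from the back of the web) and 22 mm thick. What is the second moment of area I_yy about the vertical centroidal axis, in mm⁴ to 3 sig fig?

Split into non-overlapping primitives; take the origin at the lower-left of the bounding box.
Web: 14 × 170, A = 2 380 mm², x = 7 mm, Ī = 38 873 mm⁴.
Top flange (beyond web): 86 × 22, A = 1 892 mm², x = 57 mm, Ī = 1 166 103 mm⁴.
Bottom flange (beyond web): 86 × 22, A = 1 892 mm², x = 57 mm, Ī = 1 166 103 mm⁴.
Centroid: x̄ = ΣA·x / ΣA = 37.694 mm.
Transfer each piece to the vertical centroidal axis using Ī + A·d² with d = x − 37.694:
  web: d = -30.694 mm → contributes +2 281 175 mm⁴
  top flange (beyond web): d = 19.306 mm → contributes +1 871 266 mm⁴
  bottom flange (beyond web): d = 19.306 mm → contributes +1 871 266 mm⁴
Total I = 6 023 707 mm⁴.

I_yy ≈ 6.02 × 10⁶ mm⁴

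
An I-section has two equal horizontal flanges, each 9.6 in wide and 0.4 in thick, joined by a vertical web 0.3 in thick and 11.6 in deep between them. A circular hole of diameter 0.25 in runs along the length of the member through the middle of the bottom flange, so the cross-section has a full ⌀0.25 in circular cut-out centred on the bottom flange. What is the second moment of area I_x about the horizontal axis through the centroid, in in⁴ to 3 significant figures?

Decompose the section into non-overlapping parts with the origin at the bottom-left of its bounding rectangle.
Bottom flange: 9.6 × 0.4, A = 3.84 in², y = 0.2 in, Ī = 0.0512 in⁴.
Web: 0.3 × 11.6, A = 3.48 in², y = 6.2 in, Ī = 39.022 in⁴.
Top flange: 9.6 × 0.4, A = 3.84 in², y = 12.2 in, Ī = 0.0512 in⁴.
Hole (subtracted): ⌀0.25, A = 0.049087 in², y = 0.2 in, Ī = 0.00019175 in⁴.
Centroid: ȳ = ΣA·y / ΣA = 6.2265 in.
Transfer each piece to the horizontal axis through the centroid using Ī + A·d² with d = y − 6.2265:
  bottom flange: d = -6.0265 in → contributes +139.52 in⁴
  web: d = -0.026508 in → contributes +39.025 in⁴
  top flange: d = 5.9735 in → contributes +137.07 in⁴
  hole: d = -6.0265 in → contributes −1.783 in⁴
Total I = 313.83 in⁴.

I_x ≈ 314 in⁴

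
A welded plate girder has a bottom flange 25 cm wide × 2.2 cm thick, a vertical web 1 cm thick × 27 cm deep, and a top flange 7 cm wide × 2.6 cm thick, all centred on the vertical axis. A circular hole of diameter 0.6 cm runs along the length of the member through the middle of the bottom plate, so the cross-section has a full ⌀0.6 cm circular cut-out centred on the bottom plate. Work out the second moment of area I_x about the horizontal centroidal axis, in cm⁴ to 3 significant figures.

Decompose the section into non-overlapping parts with the origin at the bottom-left of its bounding rectangle.
Bottom plate: 25 × 2.2, A = 55 cm², y = 1.1 cm, Ī = 22.183 cm⁴.
Web plate: 1 × 27, A = 27 cm², y = 15.7 cm, Ī = 1640.3 cm⁴.
Top plate: 7 × 2.6, A = 18.2 cm², y = 30.5 cm, Ī = 10.253 cm⁴.
Hole (subtracted): ⌀0.6, A = 0.28274 cm², y = 1.1 cm, Ī = 0.0063617 cm⁴.
Centroid: ȳ = ΣA·y / ΣA = 10.4 cm.
Transfer each piece to the horizontal centroidal axis using Ī + A·d² with d = y − 10.4:
  bottom plate: d = -9.3005 cm → contributes +4779.6 cm⁴
  web plate: d = 5.2995 cm → contributes +2398.5 cm⁴
  top plate: d = 20.1 cm → contributes +7362.9 cm⁴
  hole: d = -9.3005 cm → contributes −24.463 cm⁴
Total I = 14 517 cm⁴.

I_x ≈ 1.45 × 10⁴ cm⁴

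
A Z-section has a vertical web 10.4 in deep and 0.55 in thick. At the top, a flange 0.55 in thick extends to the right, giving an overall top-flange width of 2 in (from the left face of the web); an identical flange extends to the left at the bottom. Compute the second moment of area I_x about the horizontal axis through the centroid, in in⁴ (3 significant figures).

I_x ≈ 90.3 in⁴

Treat the section as a set of non-overlapping primitives; coordinates are from the bounding-box lower-left.
Web: 0.55 × 10.4, A = 5.72 in², y = 5.2 in, Ī = 51.556 in⁴.
Top flange (beyond web): 1.45 × 0.55, A = 0.7975 in², y = 10.125 in, Ī = 0.020104 in⁴.
Bottom flange (beyond web): 1.45 × 0.55, A = 0.7975 in², y = 0.275 in, Ī = 0.020104 in⁴.
Centroid: ȳ = ΣA·y / ΣA = 5.2 in.
Transfer each piece to the horizontal axis through the centroid using Ī + A·d² with d = y − 5.2:
  web: d = 0 in → contributes +51.556 in⁴
  top flange (beyond web): d = 4.925 in → contributes +19.364 in⁴
  bottom flange (beyond web): d = -4.925 in → contributes +19.364 in⁴
Total I = 90.284 in⁴.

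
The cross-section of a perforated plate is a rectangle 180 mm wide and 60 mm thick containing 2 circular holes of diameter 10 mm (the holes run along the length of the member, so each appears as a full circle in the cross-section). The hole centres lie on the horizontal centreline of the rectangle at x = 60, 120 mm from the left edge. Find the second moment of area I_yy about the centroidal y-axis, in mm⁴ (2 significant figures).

Decompose the section into non-overlapping parts with the origin at the bottom-left of its bounding rectangle.
Plate: 180 × 60, A = 10 800 mm², x = 90 mm, Ī = 29 160 000 mm⁴.
Hole 1 (subtracted): ⌀10, A = 78.54 mm², x = 60 mm, Ī = 490.9 mm⁴.
Hole 2 (subtracted): ⌀10, A = 78.54 mm², x = 120 mm, Ī = 490.9 mm⁴.
By symmetry the centroid is at mid-width, x̄ = 90 mm.
Transfer each piece to the centroidal y-axis using Ī + A·d² with d = x − 90:
  plate: d = 0 mm → contributes +29 160 000 mm⁴
  hole 1: d = -30 mm → contributes −71 177 mm⁴
  hole 2: d = 30 mm → contributes −71 177 mm⁴
Total I = 29 017 647 mm⁴.

I_yy ≈ 2.9 × 10⁷ mm⁴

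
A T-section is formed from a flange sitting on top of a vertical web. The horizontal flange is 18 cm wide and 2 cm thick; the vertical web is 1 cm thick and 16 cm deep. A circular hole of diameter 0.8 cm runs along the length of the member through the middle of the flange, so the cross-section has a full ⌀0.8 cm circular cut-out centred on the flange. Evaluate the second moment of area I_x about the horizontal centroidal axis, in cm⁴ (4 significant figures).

Split into non-overlapping primitives; take the origin at the lower-left of the bounding box.
Flange: 18 × 2, A = 36 cm², y = 17 cm, Ī = 12 cm⁴.
Web: 1 × 16, A = 16 cm², y = 8 cm, Ī = 341.333 cm⁴.
Hole (subtracted): ⌀0.8, A = 0.502655 cm², y = 17 cm, Ī = 0.0201062 cm⁴.
Centroid: ȳ = ΣA·y / ΣA = 14.2037 cm.
Transfer each piece to the horizontal centroidal axis using Ī + A·d² with d = y − 14.2037:
  flange: d = 2.79626 cm → contributes +293.487 cm⁴
  web: d = -6.20374 cm → contributes +957.115 cm⁴
  hole: d = 2.79626 cm → contributes −3.9504 cm⁴
Total I = 1246.65 cm⁴.

I_x ≈ 1247 cm⁴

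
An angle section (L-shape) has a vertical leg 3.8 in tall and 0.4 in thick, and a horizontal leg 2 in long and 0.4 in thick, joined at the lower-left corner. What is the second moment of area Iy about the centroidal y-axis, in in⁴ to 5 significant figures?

Iy ≈ 0.60717 in⁴

Break the section into simple shapes (no overlaps), measuring from the bottom-left corner of the bounding box.
Vertical leg: 0.4 × 3.8, A = 1.52 in², x = 0.2 in, Ī = 0.02026667 in⁴.
Horizontal leg (remainder): 1.6 × 0.4, A = 0.64 in², x = 1.2 in, Ī = 0.1365333 in⁴.
Centroid: x̄ = ΣA·x / ΣA = 0.4962963 in.
Transfer each piece to the centroidal y-axis using Ī + A·d² with d = x − 0.4962963:
  vertical leg: d = -0.2962963 in → contributes +0.1537097 in⁴
  horizontal leg (remainder): d = 0.7037037 in → contributes +0.4534606 in⁴
Total I = 0.6071704 in⁴.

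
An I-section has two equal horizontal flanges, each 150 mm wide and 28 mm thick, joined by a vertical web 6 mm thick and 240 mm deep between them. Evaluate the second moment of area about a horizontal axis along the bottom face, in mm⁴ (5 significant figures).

Treat the section as a set of non-overlapping primitives; coordinates are from the bounding-box lower-left.
Bottom flange: 150 × 28, A = 4 200 mm², y = 14 mm, Ī = 274 400 mm⁴.
Web: 6 × 240, A = 1 440 mm², y = 148 mm, Ī = 6 912 000 mm⁴.
Top flange: 150 × 28, A = 4 200 mm², y = 282 mm, Ī = 274 400 mm⁴.
Transfer each piece to the base of the section using Ī + A·d² with d = y − 0:
  bottom flange: d = 14 mm → contributes +1 097 600 mm⁴
  web: d = 148 mm → contributes +38 453 760 mm⁴
  top flange: d = 282 mm → contributes +334 275 200 mm⁴
Total I = 373 826 560 mm⁴.

I_base ≈ 3.7383 × 10⁸ mm⁴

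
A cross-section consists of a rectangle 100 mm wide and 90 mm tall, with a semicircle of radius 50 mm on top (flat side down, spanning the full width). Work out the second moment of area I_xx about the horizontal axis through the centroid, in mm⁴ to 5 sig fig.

Decompose the section into non-overlapping parts with the origin at the bottom-left of its bounding rectangle.
Rectangular body: 100 × 90, A = 9 000 mm², y = 45 mm, Ī = 6 075 000 mm⁴.
Semicircular cap: semicircle r = 50, A = 3926.991 mm², y = 111.2207 mm, Ī = 685 981 mm⁴.
Centroid: ȳ = ΣA·y / ΣA = 65.11666 mm.
Transfer each piece to the horizontal axis through the centroid using Ī + A·d² with d = y − 65.11666:
  rectangular body: d = -20.11666 mm → contributes +9 717 121 mm⁴
  semicircular cap: d = 46.104 mm → contributes +9 033 108 mm⁴
Total I = 18 750 229 mm⁴.

I_xx ≈ 1.8750 × 10⁷ mm⁴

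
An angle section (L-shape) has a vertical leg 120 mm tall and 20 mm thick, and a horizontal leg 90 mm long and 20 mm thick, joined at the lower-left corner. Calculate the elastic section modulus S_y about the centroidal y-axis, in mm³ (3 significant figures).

Decompose the section into non-overlapping parts with the origin at the bottom-left of its bounding rectangle.
Vertical leg: 20 × 120, A = 2 400 mm², x = 10 mm, Ī = 80 000 mm⁴.
Horizontal leg (remainder): 70 × 20, A = 1 400 mm², x = 55 mm, Ī = 571 667 mm⁴.
Centroid: x̄ = ΣA·x / ΣA = 26.579 mm.
Transfer each piece to the centroidal y-axis using Ī + A·d² with d = x − 26.579:
  vertical leg: d = -16.579 mm → contributes +739 668 mm⁴
  horizontal leg (remainder): d = 28.421 mm → contributes +1 702 525 mm⁴
Total I = 2 442 193 mm⁴.
Extreme fibre distance c = 63.421 mm; S = I/c = 38 508 mm³.

S_y ≈ 3.85 × 10⁴ mm³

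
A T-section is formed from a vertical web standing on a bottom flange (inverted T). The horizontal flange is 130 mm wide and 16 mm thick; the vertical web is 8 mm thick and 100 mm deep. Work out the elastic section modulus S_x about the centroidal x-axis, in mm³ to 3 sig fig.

S_x ≈ 2.89 × 10⁴ mm³

Treat the section as a set of non-overlapping primitives; coordinates are from the bounding-box lower-left.
Flange: 130 × 16, A = 2 080 mm², y = 8 mm, Ī = 44 373 mm⁴.
Web: 8 × 100, A = 800 mm², y = 66 mm, Ī = 666 667 mm⁴.
Centroid: ȳ = ΣA·y / ΣA = 24.111 mm.
Transfer each piece to the centroidal x-axis using Ī + A·d² with d = y − 24.111:
  flange: d = -16.111 mm → contributes +584 275 mm⁴
  web: d = 41.889 mm → contributes +2 070 410 mm⁴
Total I = 2 654 684 mm⁴.
Extreme fibre distance c = 91.889 mm; S = I/c = 28 890 mm³.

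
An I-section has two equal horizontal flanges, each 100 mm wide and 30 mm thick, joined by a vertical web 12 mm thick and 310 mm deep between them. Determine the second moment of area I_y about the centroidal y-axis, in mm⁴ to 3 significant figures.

I_y ≈ 5.04 × 10⁶ mm⁴

Decompose the section into non-overlapping parts with the origin at the bottom-left of its bounding rectangle.
Bottom flange: 100 × 30, A = 3 000 mm², x = 50 mm, Ī = 2 500 000 mm⁴.
Web: 12 × 310, A = 3 720 mm², x = 50 mm, Ī = 44 640 mm⁴.
Top flange: 100 × 30, A = 3 000 mm², x = 50 mm, Ī = 2 500 000 mm⁴.
By symmetry the centroid is at mid-width, x̄ = 50 mm.
All pieces are centred on the centroidal y-axis, so I = ΣĪ = 5 044 640 mm⁴.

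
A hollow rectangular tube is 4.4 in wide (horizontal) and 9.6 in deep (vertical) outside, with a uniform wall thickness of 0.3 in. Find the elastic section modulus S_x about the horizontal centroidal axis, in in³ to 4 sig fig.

Treat the section as a set of non-overlapping primitives; coordinates are from the bounding-box lower-left.
Outer rectangle: 4.4 × 9.6, A = 42.24 in², y = 4.8 in, Ī = 324.403 in⁴.
Inner void (subtracted): 3.8 × 9, A = 34.2 in², y = 4.8 in, Ī = 230.85 in⁴.
By symmetry the centroid is at mid-height, ȳ = 4.8 in.
All pieces are centred on the horizontal centroidal axis, so I = ΣĪ (holes subtracted) = 93.5532 in⁴.
Extreme fibre distance c = 4.8 in; S = I/c = 19.4903 in³.

S_x ≈ 19.49 in³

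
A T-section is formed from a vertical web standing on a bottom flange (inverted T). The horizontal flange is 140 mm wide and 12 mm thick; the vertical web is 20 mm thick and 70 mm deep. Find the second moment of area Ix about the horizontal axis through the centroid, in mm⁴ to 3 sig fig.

Ix ≈ 1.88 × 10⁶ mm⁴

Decompose the section into non-overlapping parts with the origin at the bottom-left of its bounding rectangle.
Flange: 140 × 12, A = 1 680 mm², y = 6 mm, Ī = 20 160 mm⁴.
Web: 20 × 70, A = 1 400 mm², y = 47 mm, Ī = 571 667 mm⁴.
Centroid: ȳ = ΣA·y / ΣA = 24.636 mm.
Transfer each piece to the horizontal axis through the centroid using Ī + A·d² with d = y − 24.636:
  flange: d = -18.636 mm → contributes +603 648 mm⁴
  web: d = 22.364 mm → contributes +1 271 852 mm⁴
Total I = 1 875 499 mm⁴.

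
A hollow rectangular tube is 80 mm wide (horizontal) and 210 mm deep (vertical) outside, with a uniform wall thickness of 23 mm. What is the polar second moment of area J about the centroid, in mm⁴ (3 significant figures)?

J ≈ 5.77 × 10⁷ mm⁴

Split into non-overlapping primitives; take the origin at the lower-left of the bounding box.
Outer rectangle: 80 × 210, A = 16 800 mm², y = 105 mm, Ī = 61 740 000 mm⁴.
Inner void (subtracted): 34 × 164, A = 5 576 mm², y = 105 mm, Ī = 12 497 675 mm⁴.
By symmetry the centroid is at mid-height, ȳ = 105 mm.
All pieces are centred on the centroidal x-axis, so I = ΣĪ (holes subtracted) = 49 242 325 mm⁴.
Repeating about the centroidal y-axis gives I_y = 8 422 845 mm⁴.
Polar second moment: J = I_x + I_y = 57 665 171 mm⁴.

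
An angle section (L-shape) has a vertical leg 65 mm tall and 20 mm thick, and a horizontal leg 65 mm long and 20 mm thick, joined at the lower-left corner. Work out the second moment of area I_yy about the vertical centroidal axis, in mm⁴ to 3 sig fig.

I_yy ≈ 7.57 × 10⁵ mm⁴

Treat the section as a set of non-overlapping primitives; coordinates are from the bounding-box lower-left.
Vertical leg: 20 × 65, A = 1 300 mm², x = 10 mm, Ī = 43 333 mm⁴.
Horizontal leg (remainder): 45 × 20, A = 900 mm², x = 42.5 mm, Ī = 151 875 mm⁴.
Centroid: x̄ = ΣA·x / ΣA = 23.295 mm.
Transfer each piece to the vertical centroidal axis using Ī + A·d² with d = x − 23.295:
  vertical leg: d = -13.295 mm → contributes +273 133 mm⁴
  horizontal leg (remainder): d = 19.205 mm → contributes +483 808 mm⁴
Total I = 756 941 mm⁴.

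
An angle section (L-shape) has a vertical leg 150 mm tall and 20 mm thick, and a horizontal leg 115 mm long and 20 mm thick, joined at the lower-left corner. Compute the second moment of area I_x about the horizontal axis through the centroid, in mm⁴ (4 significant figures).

Treat the section as a set of non-overlapping primitives; coordinates are from the bounding-box lower-left.
Vertical leg: 20 × 150, A = 3 000 mm², y = 75 mm, Ī = 5 625 000 mm⁴.
Horizontal leg (remainder): 95 × 20, A = 1 900 mm², y = 10 mm, Ī = 63333.3 mm⁴.
Centroid: ȳ = ΣA·y / ΣA = 49.7959 mm.
Transfer each piece to the horizontal axis through the centroid using Ī + A·d² with d = y − 49.7959:
  vertical leg: d = 25.2041 mm → contributes +7 530 737 mm⁴
  horizontal leg (remainder): d = -39.7959 mm → contributes +3 072 392 mm⁴
Total I = 10 603 129 mm⁴.

I_x ≈ 1.060 × 10⁷ mm⁴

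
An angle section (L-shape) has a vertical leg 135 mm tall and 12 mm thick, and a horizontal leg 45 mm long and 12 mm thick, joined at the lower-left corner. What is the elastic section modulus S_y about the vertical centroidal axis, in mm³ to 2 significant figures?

Break the section into simple shapes (no overlaps), measuring from the bottom-left corner of the bounding box.
Vertical leg: 12 × 135, A = 1 620 mm², x = 6 mm, Ī = 19 440 mm⁴.
Horizontal leg (remainder): 33 × 12, A = 396 mm², x = 28.5 mm, Ī = 35 937 mm⁴.
Centroid: x̄ = ΣA·x / ΣA = 10.42 mm.
Transfer each piece to the vertical centroidal axis using Ī + A·d² with d = x − 10.42:
  vertical leg: d = -4.42 mm → contributes +51 084 mm⁴
  horizontal leg (remainder): d = 18.08 mm → contributes +165 389 mm⁴
Total I = 216 473 mm⁴.
Extreme fibre distance c = 34.58 mm; S = I/c = 6 260 mm³.

S_y ≈ 6300 mm³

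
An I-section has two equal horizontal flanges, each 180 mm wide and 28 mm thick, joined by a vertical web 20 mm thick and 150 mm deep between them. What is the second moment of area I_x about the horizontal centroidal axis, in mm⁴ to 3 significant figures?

I_x ≈ 8.61 × 10⁷ mm⁴

Decompose the section into non-overlapping parts with the origin at the bottom-left of its bounding rectangle.
Bottom flange: 180 × 28, A = 5 040 mm², y = 14 mm, Ī = 329 280 mm⁴.
Web: 20 × 150, A = 3 000 mm², y = 103 mm, Ī = 5 625 000 mm⁴.
Top flange: 180 × 28, A = 5 040 mm², y = 192 mm, Ī = 329 280 mm⁴.
By symmetry the centroid is at mid-height, ȳ = 103 mm.
Transfer each piece to the horizontal centroidal axis using Ī + A·d² with d = y − 103:
  bottom flange: d = -89 mm → contributes +40 251 120 mm⁴
  web: d = 0 mm → contributes +5 625 000 mm⁴
  top flange: d = 89 mm → contributes +40 251 120 mm⁴
Total I = 86 127 240 mm⁴.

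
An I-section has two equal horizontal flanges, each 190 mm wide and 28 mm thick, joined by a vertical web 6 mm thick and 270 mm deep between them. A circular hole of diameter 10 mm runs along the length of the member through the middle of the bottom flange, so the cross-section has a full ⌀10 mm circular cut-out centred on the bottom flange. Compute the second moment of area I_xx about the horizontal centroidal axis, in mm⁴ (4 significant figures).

I_xx ≈ 2.450 × 10⁸ mm⁴

Decompose the section into non-overlapping parts with the origin at the bottom-left of its bounding rectangle.
Bottom flange: 190 × 28, A = 5 320 mm², y = 14 mm, Ī = 347 573 mm⁴.
Web: 6 × 270, A = 1 620 mm², y = 163 mm, Ī = 9 841 500 mm⁴.
Top flange: 190 × 28, A = 5 320 mm², y = 312 mm, Ī = 347 573 mm⁴.
Hole (subtracted): ⌀10, A = 78.5398 mm², y = 14 mm, Ī = 490.874 mm⁴.
Centroid: ȳ = ΣA·y / ΣA = 163.961 mm.
Transfer each piece to the horizontal centroidal axis using Ī + A·d² with d = y − 163.961:
  bottom flange: d = -149.961 mm → contributes +119 984 820 mm⁴
  web: d = -0.960676 mm → contributes +9 842 995 mm⁴
  top flange: d = 148.039 mm → contributes +116 938 786 mm⁴
  hole: d = -149.961 mm → contributes −1 766 710 mm⁴
Total I = 244 999 891 mm⁴.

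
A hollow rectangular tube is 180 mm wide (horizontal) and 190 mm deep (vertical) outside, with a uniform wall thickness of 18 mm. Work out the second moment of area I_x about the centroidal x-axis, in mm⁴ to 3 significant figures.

I_x ≈ 5.91 × 10⁷ mm⁴

Treat the section as a set of non-overlapping primitives; coordinates are from the bounding-box lower-left.
Outer rectangle: 180 × 190, A = 34 200 mm², y = 95 mm, Ī = 102 885 000 mm⁴.
Inner void (subtracted): 144 × 154, A = 22 176 mm², y = 95 mm, Ī = 43 827 168 mm⁴.
By symmetry the centroid is at mid-height, ȳ = 95 mm.
All pieces are centred on the centroidal x-axis, so I = ΣĪ (holes subtracted) = 59 057 832 mm⁴.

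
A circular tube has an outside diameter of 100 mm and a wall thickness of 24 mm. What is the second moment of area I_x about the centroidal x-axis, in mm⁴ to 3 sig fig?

Decompose the section into non-overlapping parts with the origin at the bottom-left of its bounding rectangle.
Outer circle: ⌀100, A = 7 854 mm², y = 50 mm, Ī = 4 908 739 mm⁴.
Bore (subtracted): ⌀52, A = 2123.7 mm², y = 50 mm, Ī = 358 908 mm⁴.
By symmetry the centroid is at mid-height, ȳ = 50 mm.
All pieces are centred on the centroidal x-axis, so I = ΣĪ (holes subtracted) = 4 549 830 mm⁴.

I_x ≈ 4.55 × 10⁶ mm⁴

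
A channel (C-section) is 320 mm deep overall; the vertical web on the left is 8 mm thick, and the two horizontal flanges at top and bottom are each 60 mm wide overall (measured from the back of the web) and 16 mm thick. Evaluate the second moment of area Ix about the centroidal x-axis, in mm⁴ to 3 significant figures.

Split into non-overlapping primitives; take the origin at the lower-left of the bounding box.
Web: 8 × 320, A = 2 560 mm², y = 160 mm, Ī = 21 845 333 mm⁴.
Top flange (beyond web): 52 × 16, A = 832 mm², y = 312 mm, Ī = 17 749 mm⁴.
Bottom flange (beyond web): 52 × 16, A = 832 mm², y = 8 mm, Ī = 17 749 mm⁴.
By symmetry the centroid is at mid-height, ȳ = 160 mm.
Transfer each piece to the centroidal x-axis using Ī + A·d² with d = y − 160:
  web: d = 0 mm → contributes +21 845 333 mm⁴
  top flange (beyond web): d = 152 mm → contributes +19 240 277 mm⁴
  bottom flange (beyond web): d = -152 mm → contributes +19 240 277 mm⁴
Total I = 60 325 888 mm⁴.

Ix ≈ 6.03 × 10⁷ mm⁴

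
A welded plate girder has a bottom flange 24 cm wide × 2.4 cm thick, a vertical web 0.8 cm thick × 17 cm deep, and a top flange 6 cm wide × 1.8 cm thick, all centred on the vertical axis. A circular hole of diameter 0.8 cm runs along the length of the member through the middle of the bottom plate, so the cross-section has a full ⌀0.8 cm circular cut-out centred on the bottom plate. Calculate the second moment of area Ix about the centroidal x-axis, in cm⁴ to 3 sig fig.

Ix ≈ 4170 cm⁴

Treat the section as a set of non-overlapping primitives; coordinates are from the bounding-box lower-left.
Bottom plate: 24 × 2.4, A = 57.6 cm², y = 1.2 cm, Ī = 27.648 cm⁴.
Web plate: 0.8 × 17, A = 13.6 cm², y = 10.9 cm, Ī = 327.53 cm⁴.
Top plate: 6 × 1.8, A = 10.8 cm², y = 20.3 cm, Ī = 2.916 cm⁴.
Hole (subtracted): ⌀0.8, A = 0.50265 cm², y = 1.2 cm, Ī = 0.020106 cm⁴.
Centroid: ȳ = ΣA·y / ΣA = 5.3498 cm.
Transfer each piece to the centroidal x-axis using Ī + A·d² with d = y − 5.3498:
  bottom plate: d = -4.1498 cm → contributes +1019.6 cm⁴
  web plate: d = 5.5502 cm → contributes +746.47 cm⁴
  top plate: d = 14.95 cm → contributes +2416.8 cm⁴
  hole: d = -4.1498 cm → contributes −8.6764 cm⁴
Total I = 4174.2 cm⁴.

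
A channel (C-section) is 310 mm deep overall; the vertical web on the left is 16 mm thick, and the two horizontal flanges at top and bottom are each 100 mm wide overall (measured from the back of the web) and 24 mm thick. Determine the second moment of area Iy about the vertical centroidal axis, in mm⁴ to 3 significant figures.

Iy ≈ 8.04 × 10⁶ mm⁴

Split into non-overlapping primitives; take the origin at the lower-left of the bounding box.
Web: 16 × 310, A = 4 960 mm², x = 8 mm, Ī = 105 813 mm⁴.
Top flange (beyond web): 84 × 24, A = 2 016 mm², x = 58 mm, Ī = 1 185 408 mm⁴.
Bottom flange (beyond web): 84 × 24, A = 2 016 mm², x = 58 mm, Ī = 1 185 408 mm⁴.
Centroid: x̄ = ΣA·x / ΣA = 30.42 mm.
Transfer each piece to the vertical centroidal axis using Ī + A·d² with d = x − 30.42:
  web: d = -22.42 mm → contributes +2 598 973 mm⁴
  top flange (beyond web): d = 27.58 mm → contributes +2 718 899 mm⁴
  bottom flange (beyond web): d = 27.58 mm → contributes +2 718 899 mm⁴
Total I = 8 036 772 mm⁴.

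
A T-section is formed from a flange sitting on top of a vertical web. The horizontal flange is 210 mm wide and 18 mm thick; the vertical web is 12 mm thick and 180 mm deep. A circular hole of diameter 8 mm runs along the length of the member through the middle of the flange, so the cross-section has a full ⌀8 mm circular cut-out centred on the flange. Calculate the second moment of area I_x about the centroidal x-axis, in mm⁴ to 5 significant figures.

I_x ≈ 1.9340 × 10⁷ mm⁴

Split into non-overlapping primitives; take the origin at the lower-left of the bounding box.
Flange: 210 × 18, A = 3 780 mm², y = 189 mm, Ī = 102 060 mm⁴.
Web: 12 × 180, A = 2 160 mm², y = 90 mm, Ī = 5 832 000 mm⁴.
Hole (subtracted): ⌀8, A = 50.26548 mm², y = 189 mm, Ī = 201.0619 mm⁴.
Centroid: ȳ = ΣA·y / ΣA = 152.6928 mm.
Transfer each piece to the centroidal x-axis using Ī + A·d² with d = y − 152.6928:
  flange: d = 36.30724 mm → contributes +5 084 915 mm⁴
  web: d = -62.69276 mm → contributes +14 321 626 mm⁴
  hole: d = 36.30724 mm → contributes −66461.81 mm⁴
Total I = 19 340 079 mm⁴.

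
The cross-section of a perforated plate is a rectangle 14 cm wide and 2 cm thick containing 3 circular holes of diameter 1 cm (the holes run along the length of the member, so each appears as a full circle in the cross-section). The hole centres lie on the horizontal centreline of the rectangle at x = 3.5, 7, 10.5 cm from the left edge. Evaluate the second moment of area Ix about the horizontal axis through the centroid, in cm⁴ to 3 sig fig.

Ix ≈ 9.19 cm⁴

Decompose the section into non-overlapping parts with the origin at the bottom-left of its bounding rectangle.
Plate: 14 × 2, A = 28 cm², y = 1 cm, Ī = 9.3333 cm⁴.
Hole 1 (subtracted): ⌀1, A = 0.7854 cm², y = 1 cm, Ī = 0.049087 cm⁴.
Hole 2 (subtracted): ⌀1, A = 0.7854 cm², y = 1 cm, Ī = 0.049087 cm⁴.
Hole 3 (subtracted): ⌀1, A = 0.7854 cm², y = 1 cm, Ī = 0.049087 cm⁴.
By symmetry the centroid is at mid-height, ȳ = 1 cm.
All pieces are centred on the horizontal axis through the centroid, so I = ΣĪ (holes subtracted) = 9.1861 cm⁴.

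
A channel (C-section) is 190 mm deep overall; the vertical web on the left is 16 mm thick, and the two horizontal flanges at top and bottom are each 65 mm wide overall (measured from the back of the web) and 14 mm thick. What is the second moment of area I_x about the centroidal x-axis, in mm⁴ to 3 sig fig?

I_x ≈ 1.98 × 10⁷ mm⁴

Decompose the section into non-overlapping parts with the origin at the bottom-left of its bounding rectangle.
Web: 16 × 190, A = 3 040 mm², y = 95 mm, Ī = 9 145 333 mm⁴.
Top flange (beyond web): 49 × 14, A = 686 mm², y = 183 mm, Ī = 11 205 mm⁴.
Bottom flange (beyond web): 49 × 14, A = 686 mm², y = 7 mm, Ī = 11 205 mm⁴.
By symmetry the centroid is at mid-height, ȳ = 95 mm.
Transfer each piece to the centroidal x-axis using Ī + A·d² with d = y − 95:
  web: d = 0 mm → contributes +9 145 333 mm⁴
  top flange (beyond web): d = 88 mm → contributes +5 323 589 mm⁴
  bottom flange (beyond web): d = -88 mm → contributes +5 323 589 mm⁴
Total I = 19 792 511 mm⁴.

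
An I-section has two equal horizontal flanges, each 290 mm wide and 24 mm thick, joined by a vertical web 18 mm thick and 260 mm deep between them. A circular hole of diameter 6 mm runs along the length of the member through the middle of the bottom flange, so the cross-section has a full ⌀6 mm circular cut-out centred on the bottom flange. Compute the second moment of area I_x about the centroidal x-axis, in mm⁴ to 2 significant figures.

I_x ≈ 3.1 × 10⁸ mm⁴

Break the section into simple shapes (no overlaps), measuring from the bottom-left corner of the bounding box.
Bottom flange: 290 × 24, A = 6 960 mm², y = 12 mm, Ī = 334 080 mm⁴.
Web: 18 × 260, A = 4 680 mm², y = 154 mm, Ī = 26 364 000 mm⁴.
Top flange: 290 × 24, A = 6 960 mm², y = 296 mm, Ī = 334 080 mm⁴.
Hole (subtracted): ⌀6, A = 28.27 mm², y = 12 mm, Ī = 63.62 mm⁴.
Centroid: ȳ = ΣA·y / ΣA = 154.2 mm.
Transfer each piece to the centroidal x-axis using Ī + A·d² with d = y − 154.2:
  bottom flange: d = -142.2 mm → contributes +141 103 168 mm⁴
  web: d = -0.2162 mm → contributes +26 364 219 mm⁴
  top flange: d = 141.8 mm → contributes +140 248 523 mm⁴
  hole: d = -142.2 mm → contributes −571 925 mm⁴
Total I = 307 143 985 mm⁴.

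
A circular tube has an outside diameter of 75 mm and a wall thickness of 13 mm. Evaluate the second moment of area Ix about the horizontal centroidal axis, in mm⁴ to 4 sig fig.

Ix ≈ 1.270 × 10⁶ mm⁴

Treat the section as a set of non-overlapping primitives; coordinates are from the bounding-box lower-left.
Outer circle: ⌀75, A = 4417.86 mm², y = 37.5 mm, Ī = 1 553 156 mm⁴.
Bore (subtracted): ⌀49, A = 1885.74 mm², y = 37.5 mm, Ī = 282 979 mm⁴.
By symmetry the centroid is at mid-height, ȳ = 37.5 mm.
All pieces are centred on the horizontal centroidal axis, so I = ΣĪ (holes subtracted) = 1 270 177 mm⁴.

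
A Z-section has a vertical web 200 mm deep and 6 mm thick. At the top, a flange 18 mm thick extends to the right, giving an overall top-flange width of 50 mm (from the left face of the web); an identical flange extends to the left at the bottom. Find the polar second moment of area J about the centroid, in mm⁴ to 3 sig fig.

Treat the section as a set of non-overlapping primitives; coordinates are from the bounding-box lower-left.
Web: 6 × 200, A = 1 200 mm², y = 100 mm, Ī = 4 000 000 mm⁴.
Top flange (beyond web): 44 × 18, A = 792 mm², y = 191 mm, Ī = 21 384 mm⁴.
Bottom flange (beyond web): 44 × 18, A = 792 mm², y = 9 mm, Ī = 21 384 mm⁴.
Centroid: ȳ = ΣA·y / ΣA = 100 mm.
Transfer each piece to the centroidal x-axis using Ī + A·d² with d = y − 100:
  web: d = 0 mm → contributes +4 000 000 mm⁴
  top flange (beyond web): d = 91 mm → contributes +6 579 936 mm⁴
  bottom flange (beyond web): d = -91 mm → contributes +6 579 936 mm⁴
Total I = 17 159 872 mm⁴.
For the y-axis: x̄ = 47 mm.
Repeating about the centroidal y-axis gives I_y = 1 249 152 mm⁴.
Polar second moment: J = I_x + I_y = 18 409 024 mm⁴.

J ≈ 1.84 × 10⁷ mm⁴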